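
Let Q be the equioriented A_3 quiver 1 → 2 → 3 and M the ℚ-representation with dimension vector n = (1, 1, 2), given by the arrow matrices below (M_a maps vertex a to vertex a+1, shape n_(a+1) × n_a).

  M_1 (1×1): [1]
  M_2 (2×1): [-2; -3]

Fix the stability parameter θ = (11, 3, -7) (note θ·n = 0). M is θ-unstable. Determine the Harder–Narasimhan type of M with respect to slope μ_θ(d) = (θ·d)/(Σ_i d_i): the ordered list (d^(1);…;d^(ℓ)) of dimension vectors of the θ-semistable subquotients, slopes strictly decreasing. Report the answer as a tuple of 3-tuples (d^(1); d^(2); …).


Interval decomposition of M: I[1,3], I[3,3].
HN type (ℓ=2): μ^(1)=7/3; μ^(2)=-7

((1, 1, 1); (0, 0, 1))


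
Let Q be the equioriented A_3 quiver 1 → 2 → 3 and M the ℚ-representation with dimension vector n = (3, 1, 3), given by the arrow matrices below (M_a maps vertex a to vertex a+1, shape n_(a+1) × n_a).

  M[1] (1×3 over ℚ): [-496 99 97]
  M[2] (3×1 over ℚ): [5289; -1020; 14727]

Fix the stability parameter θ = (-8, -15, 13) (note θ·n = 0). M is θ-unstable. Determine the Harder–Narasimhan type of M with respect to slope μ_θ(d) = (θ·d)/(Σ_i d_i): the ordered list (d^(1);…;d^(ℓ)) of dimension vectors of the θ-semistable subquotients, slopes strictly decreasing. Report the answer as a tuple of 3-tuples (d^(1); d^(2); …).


Barcode: M ≅ I[1,1]^2, I[1,3], I[3,3]^2. HN layers by μ_θ (3 steps, strictly decreasing):
  μ^(1)=13; μ^(2)=-8; μ^(3)=-23/2

((0, 0, 3); (2, 0, 0); (1, 1, 0))


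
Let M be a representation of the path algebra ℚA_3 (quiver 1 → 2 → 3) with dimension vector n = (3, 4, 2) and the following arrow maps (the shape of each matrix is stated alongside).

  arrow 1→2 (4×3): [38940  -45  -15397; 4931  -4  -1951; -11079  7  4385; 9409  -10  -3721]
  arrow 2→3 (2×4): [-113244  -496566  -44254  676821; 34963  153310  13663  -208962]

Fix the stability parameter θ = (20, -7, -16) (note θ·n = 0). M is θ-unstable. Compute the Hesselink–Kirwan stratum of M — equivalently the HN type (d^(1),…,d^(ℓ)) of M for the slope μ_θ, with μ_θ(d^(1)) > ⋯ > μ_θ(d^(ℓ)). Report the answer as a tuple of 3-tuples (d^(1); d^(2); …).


Barcode: M ≅ I[1,2], I[1,3]^2, I[2,2]. HN layers by μ_θ (3 steps, strictly decreasing):
  μ^(1)=13/2; μ^(2)=-1; μ^(3)=-7

((1, 1, 0); (2, 2, 2); (0, 1, 0))


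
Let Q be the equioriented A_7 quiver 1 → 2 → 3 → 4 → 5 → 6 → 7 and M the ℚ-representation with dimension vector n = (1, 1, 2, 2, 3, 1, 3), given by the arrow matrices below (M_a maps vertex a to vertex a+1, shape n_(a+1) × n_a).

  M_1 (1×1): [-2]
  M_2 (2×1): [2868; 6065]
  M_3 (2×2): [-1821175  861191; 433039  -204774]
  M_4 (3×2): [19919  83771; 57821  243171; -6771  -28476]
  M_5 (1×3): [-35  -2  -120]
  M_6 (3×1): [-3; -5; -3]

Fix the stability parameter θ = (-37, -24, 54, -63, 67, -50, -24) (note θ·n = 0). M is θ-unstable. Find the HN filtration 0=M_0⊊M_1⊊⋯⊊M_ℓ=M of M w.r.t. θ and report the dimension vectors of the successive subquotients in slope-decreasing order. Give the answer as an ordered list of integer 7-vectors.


Barcode: M ≅ I[1,7], I[3,5], I[5,5], I[7,7]^2. HN layers by μ_θ (5 steps, strictly decreasing):
  μ^(1)=67; μ^(2)=-7/3; μ^(3)=-9/2; μ^(4)=-24; μ^(5)=-37

((0, 0, 0, 0, 2, 0, 0); (0, 0, 0, 0, 1, 1, 1); (0, 0, 2, 2, 0, 0, 0); (0, 1, 0, 0, 0, 0, 2); (1, 0, 0, 0, 0, 0, 0))


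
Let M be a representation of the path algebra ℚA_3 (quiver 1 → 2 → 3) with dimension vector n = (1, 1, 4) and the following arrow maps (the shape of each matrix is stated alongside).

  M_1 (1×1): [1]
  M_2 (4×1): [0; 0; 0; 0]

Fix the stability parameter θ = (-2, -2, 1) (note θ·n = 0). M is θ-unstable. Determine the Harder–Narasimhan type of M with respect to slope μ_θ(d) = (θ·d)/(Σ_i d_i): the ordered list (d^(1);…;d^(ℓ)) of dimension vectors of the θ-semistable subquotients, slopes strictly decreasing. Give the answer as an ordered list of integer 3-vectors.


Interval decomposition of M: I[1,2], I[3,3]^4.
HN type (ℓ=2): μ^(1)=1; μ^(2)=-2

((0, 0, 4); (1, 1, 0))


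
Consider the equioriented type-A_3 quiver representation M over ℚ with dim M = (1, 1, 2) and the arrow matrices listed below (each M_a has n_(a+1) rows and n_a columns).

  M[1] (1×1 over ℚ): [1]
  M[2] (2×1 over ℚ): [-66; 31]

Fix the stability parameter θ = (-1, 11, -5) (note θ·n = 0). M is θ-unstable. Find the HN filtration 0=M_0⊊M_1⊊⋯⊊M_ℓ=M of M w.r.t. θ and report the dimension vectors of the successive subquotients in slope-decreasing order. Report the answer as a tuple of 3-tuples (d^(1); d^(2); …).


Via rank(M_{q-1}∘⋯∘M_p): M ≅ I[1,3], I[3,3].
μ_θ-semistable layers: μ^(1)=3; μ^(2)=-1; μ^(3)=-5

((0, 1, 1); (1, 0, 0); (0, 0, 1))


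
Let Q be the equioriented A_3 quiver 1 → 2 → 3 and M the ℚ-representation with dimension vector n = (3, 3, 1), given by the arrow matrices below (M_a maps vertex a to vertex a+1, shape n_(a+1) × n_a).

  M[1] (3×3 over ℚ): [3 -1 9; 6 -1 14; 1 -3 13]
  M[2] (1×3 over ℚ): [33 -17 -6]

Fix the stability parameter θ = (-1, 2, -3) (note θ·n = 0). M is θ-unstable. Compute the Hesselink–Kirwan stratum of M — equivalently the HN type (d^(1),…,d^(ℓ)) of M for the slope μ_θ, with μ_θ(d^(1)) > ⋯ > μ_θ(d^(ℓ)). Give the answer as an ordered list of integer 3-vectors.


Via rank(M_{q-1}∘⋯∘M_p): M ≅ I[1,2]^2, I[1,3].
μ_θ-semistable layers: μ^(1)=2; μ^(2)=-1/2; μ^(3)=-1

((0, 2, 0); (0, 1, 1); (3, 0, 0))


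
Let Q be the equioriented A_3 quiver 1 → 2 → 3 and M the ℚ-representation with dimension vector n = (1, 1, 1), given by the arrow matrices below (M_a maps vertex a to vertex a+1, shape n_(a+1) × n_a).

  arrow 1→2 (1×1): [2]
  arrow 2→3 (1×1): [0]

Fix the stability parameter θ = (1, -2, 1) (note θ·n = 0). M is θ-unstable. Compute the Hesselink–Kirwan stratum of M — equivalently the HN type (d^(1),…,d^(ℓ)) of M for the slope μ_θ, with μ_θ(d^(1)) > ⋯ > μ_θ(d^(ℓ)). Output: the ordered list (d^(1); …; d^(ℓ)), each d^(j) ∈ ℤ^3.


Interval decomposition of M: I[1,2], I[3,3].
HN type (ℓ=2): μ^(1)=1; μ^(2)=-1/2

((0, 0, 1); (1, 1, 0))


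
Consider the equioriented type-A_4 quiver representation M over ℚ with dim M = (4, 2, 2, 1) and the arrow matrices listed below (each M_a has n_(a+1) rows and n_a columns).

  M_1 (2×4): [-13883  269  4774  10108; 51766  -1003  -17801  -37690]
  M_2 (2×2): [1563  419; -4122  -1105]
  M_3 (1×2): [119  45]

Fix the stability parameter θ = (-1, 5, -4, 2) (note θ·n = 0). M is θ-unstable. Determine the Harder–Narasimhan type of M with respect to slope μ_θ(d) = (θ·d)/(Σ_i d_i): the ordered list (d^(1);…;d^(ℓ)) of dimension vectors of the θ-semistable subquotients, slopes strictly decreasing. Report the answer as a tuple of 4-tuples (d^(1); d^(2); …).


Barcode: M ≅ I[1,1]^2, I[1,3], I[1,4]. HN layers by μ_θ (3 steps, strictly decreasing):
  μ^(1)=2; μ^(2)=1/2; μ^(3)=-1

((0, 0, 0, 1); (0, 2, 2, 0); (4, 0, 0, 0))


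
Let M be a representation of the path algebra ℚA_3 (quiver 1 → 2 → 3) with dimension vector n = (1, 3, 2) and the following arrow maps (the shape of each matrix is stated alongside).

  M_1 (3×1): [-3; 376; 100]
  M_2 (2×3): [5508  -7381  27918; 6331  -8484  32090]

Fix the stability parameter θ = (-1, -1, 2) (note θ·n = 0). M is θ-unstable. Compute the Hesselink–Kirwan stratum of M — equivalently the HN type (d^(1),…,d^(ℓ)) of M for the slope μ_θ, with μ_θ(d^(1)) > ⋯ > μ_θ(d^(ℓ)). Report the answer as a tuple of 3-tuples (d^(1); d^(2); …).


Via rank(M_{q-1}∘⋯∘M_p): M ≅ I[1,3], I[2,2], I[2,3].
μ_θ-semistable layers: μ^(1)=2; μ^(2)=-1

((0, 0, 2); (1, 3, 0))


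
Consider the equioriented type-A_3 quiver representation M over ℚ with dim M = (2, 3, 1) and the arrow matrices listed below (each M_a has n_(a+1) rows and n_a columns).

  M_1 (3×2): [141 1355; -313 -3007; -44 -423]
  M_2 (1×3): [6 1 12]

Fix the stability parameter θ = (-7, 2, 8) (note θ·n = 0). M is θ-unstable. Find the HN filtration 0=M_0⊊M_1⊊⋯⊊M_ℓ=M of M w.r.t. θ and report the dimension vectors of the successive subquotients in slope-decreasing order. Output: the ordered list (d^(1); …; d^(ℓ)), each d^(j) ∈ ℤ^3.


Via rank(M_{q-1}∘⋯∘M_p): M ≅ I[1,2], I[1,3], I[2,2].
μ_θ-semistable layers: μ^(1)=8; μ^(2)=2; μ^(3)=-7

((0, 0, 1); (0, 3, 0); (2, 0, 0))


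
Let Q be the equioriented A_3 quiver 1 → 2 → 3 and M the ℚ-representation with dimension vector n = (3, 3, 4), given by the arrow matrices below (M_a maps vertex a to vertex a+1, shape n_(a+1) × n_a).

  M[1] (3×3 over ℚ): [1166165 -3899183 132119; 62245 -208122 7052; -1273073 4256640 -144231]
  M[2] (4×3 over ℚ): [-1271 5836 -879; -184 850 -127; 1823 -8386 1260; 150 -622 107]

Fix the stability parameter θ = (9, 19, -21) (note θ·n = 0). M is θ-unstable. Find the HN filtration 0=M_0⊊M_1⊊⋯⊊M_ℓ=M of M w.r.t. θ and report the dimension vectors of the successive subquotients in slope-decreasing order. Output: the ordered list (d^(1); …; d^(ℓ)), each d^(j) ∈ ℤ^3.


Interval decomposition of M: I[1,2], I[1,3]^2, I[3,3]^2.
HN type (ℓ=4): μ^(1)=19; μ^(2)=9; μ^(3)=7/3; μ^(4)=-21

((0, 1, 0); (1, 0, 0); (2, 2, 2); (0, 0, 2))


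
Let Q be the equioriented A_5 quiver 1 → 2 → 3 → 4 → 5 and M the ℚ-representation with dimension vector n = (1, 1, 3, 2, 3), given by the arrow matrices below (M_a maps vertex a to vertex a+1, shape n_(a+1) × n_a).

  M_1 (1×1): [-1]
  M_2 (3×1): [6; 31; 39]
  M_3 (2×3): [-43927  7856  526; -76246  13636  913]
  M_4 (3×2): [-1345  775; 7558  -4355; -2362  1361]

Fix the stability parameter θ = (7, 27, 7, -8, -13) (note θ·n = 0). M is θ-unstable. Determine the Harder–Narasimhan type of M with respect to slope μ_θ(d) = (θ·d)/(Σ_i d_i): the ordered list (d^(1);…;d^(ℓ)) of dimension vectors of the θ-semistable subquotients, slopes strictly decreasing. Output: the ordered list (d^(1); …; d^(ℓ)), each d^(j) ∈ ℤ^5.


Barcode: M ≅ I[1,5], I[3,3], I[3,5], I[5,5]. HN layers by μ_θ (4 steps, strictly decreasing):
  μ^(1)=7; μ^(2)=4; μ^(3)=-14/3; μ^(4)=-13

((0, 0, 1, 0, 0); (1, 1, 1, 1, 1); (0, 0, 1, 1, 1); (0, 0, 0, 0, 1))


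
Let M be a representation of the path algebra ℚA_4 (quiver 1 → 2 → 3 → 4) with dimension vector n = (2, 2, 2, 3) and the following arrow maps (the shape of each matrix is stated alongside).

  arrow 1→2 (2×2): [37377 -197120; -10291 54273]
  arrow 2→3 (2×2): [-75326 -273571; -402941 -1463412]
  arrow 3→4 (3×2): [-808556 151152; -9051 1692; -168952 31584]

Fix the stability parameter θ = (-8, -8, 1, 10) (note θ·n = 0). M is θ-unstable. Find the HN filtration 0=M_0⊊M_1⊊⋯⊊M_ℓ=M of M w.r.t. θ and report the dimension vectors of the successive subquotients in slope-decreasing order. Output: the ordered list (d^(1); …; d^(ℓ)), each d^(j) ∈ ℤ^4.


Via rank(M_{q-1}∘⋯∘M_p): M ≅ I[1,3], I[1,4], I[4,4]^2.
μ_θ-semistable layers: μ^(1)=10; μ^(2)=1; μ^(3)=-8

((0, 0, 0, 3); (0, 0, 2, 0); (2, 2, 0, 0))


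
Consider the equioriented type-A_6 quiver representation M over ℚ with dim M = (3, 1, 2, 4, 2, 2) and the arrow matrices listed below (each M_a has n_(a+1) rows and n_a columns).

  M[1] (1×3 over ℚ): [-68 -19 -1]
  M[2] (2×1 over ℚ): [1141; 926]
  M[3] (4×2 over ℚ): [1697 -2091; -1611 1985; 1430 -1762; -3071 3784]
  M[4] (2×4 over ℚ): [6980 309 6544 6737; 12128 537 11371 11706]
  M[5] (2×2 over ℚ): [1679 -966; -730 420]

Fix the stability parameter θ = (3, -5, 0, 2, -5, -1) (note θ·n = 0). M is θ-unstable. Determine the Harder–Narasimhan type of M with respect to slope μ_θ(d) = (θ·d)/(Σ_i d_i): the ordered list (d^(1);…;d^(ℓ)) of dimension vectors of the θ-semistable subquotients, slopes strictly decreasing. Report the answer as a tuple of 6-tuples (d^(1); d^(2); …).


Barcode: M ≅ I[1,1]^2, I[1,6], I[3,5], I[4,4]^2, I[6,6]. HN layers by μ_θ (3 steps, strictly decreasing):
  μ^(1)=3; μ^(2)=2; μ^(3)=-1

((2, 0, 0, 0, 0, 0); (0, 0, 0, 2, 0, 0); (1, 1, 2, 2, 2, 2))


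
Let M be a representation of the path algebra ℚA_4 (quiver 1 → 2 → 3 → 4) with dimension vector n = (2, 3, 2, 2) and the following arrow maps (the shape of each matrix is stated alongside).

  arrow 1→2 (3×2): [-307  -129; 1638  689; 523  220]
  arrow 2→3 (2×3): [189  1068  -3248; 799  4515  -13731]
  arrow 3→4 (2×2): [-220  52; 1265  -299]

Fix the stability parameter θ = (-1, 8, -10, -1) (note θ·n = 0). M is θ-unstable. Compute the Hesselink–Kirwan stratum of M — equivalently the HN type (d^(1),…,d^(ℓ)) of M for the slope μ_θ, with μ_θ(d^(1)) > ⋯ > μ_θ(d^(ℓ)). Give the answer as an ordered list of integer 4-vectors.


Barcode: M ≅ I[1,3], I[1,4], I[2,2], I[4,4]. HN layers by μ_θ (2 steps, strictly decreasing):
  μ^(1)=8; μ^(2)=-1

((0, 1, 0, 0); (2, 2, 2, 2))


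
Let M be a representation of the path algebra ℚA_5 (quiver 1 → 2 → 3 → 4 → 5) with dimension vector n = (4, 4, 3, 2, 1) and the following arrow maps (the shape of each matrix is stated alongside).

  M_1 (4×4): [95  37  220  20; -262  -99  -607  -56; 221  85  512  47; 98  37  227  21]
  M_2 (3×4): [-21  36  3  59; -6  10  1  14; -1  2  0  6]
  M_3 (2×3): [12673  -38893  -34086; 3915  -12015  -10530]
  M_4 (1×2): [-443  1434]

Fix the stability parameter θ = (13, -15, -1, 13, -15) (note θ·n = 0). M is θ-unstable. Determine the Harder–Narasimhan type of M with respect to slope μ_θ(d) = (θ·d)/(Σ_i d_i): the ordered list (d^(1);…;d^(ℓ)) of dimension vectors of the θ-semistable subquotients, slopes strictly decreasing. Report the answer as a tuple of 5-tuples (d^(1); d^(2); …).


Barcode: M ≅ I[1,2], I[1,3]^2, I[1,5], I[4,4]. HN layers by μ_θ (2 steps, strictly decreasing):
  μ^(1)=13; μ^(2)=-1

((0, 0, 0, 1, 0); (4, 4, 3, 1, 1))


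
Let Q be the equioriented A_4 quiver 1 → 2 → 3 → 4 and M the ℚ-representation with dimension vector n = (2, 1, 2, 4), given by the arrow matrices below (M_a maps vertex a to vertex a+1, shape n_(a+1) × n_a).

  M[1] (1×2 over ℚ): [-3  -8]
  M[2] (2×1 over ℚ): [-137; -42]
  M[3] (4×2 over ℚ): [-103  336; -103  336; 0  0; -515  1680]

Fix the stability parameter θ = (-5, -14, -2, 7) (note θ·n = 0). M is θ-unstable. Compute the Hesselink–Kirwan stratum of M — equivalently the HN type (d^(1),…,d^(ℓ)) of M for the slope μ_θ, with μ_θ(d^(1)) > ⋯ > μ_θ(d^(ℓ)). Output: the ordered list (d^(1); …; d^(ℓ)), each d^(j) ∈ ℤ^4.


Barcode: M ≅ I[1,1], I[1,4], I[3,3], I[4,4]^3. HN layers by μ_θ (4 steps, strictly decreasing):
  μ^(1)=7; μ^(2)=-2; μ^(3)=-5; μ^(4)=-19/2

((0, 0, 0, 4); (0, 0, 2, 0); (1, 0, 0, 0); (1, 1, 0, 0))


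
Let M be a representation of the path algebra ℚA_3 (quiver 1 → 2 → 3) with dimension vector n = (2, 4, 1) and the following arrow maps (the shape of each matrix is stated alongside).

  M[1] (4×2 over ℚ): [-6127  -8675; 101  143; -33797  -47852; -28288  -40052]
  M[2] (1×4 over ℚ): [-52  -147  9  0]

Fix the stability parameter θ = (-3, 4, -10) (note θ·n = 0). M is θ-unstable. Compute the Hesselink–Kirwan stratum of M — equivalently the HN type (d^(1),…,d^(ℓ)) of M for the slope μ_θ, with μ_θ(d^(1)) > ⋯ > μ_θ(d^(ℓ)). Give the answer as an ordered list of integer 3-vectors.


Barcode: M ≅ I[1,2], I[1,3], I[2,2]^2. HN layers by μ_θ (2 steps, strictly decreasing):
  μ^(1)=4; μ^(2)=-3

((0, 3, 0); (2, 1, 1))


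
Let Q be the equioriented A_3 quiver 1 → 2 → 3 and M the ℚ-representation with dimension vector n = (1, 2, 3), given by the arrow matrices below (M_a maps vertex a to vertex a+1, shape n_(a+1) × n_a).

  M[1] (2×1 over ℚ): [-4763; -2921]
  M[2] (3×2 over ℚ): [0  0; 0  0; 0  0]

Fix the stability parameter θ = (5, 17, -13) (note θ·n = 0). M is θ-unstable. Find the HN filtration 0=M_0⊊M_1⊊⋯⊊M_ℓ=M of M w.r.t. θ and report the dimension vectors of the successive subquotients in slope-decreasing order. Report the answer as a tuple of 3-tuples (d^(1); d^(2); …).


Via rank(M_{q-1}∘⋯∘M_p): M ≅ I[1,2], I[2,2], I[3,3]^3.
μ_θ-semistable layers: μ^(1)=17; μ^(2)=5; μ^(3)=-13

((0, 2, 0); (1, 0, 0); (0, 0, 3))


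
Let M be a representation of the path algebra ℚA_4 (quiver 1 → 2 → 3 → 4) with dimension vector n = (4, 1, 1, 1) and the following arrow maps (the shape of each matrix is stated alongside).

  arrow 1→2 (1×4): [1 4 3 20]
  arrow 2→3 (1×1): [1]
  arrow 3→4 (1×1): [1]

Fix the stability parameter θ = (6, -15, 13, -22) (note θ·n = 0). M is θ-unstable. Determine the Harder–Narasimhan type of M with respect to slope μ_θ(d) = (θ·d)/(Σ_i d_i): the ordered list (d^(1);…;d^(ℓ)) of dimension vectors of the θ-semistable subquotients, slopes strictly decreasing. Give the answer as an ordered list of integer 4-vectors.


Barcode: M ≅ I[1,1]^3, I[1,4]. HN layers by μ_θ (2 steps, strictly decreasing):
  μ^(1)=6; μ^(2)=-9/2

((3, 0, 0, 0); (1, 1, 1, 1))


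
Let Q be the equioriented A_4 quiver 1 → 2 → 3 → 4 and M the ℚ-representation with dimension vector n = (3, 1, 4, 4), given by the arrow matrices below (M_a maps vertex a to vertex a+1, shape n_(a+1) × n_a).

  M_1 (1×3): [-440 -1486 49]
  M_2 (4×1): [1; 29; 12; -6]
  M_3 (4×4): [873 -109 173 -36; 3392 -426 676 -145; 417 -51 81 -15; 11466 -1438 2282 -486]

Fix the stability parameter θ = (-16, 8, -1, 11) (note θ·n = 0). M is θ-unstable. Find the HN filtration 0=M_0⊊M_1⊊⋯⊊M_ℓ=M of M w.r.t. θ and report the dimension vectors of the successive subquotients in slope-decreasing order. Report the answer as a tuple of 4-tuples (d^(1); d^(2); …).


Via rank(M_{q-1}∘⋯∘M_p): M ≅ I[1,1]^2, I[1,4], I[3,3]^2, I[3,4], I[4,4]^2.
μ_θ-semistable layers: μ^(1)=11; μ^(2)=7/2; μ^(3)=-1; μ^(4)=-16

((0, 0, 0, 4); (0, 1, 1, 0); (0, 0, 3, 0); (3, 0, 0, 0))


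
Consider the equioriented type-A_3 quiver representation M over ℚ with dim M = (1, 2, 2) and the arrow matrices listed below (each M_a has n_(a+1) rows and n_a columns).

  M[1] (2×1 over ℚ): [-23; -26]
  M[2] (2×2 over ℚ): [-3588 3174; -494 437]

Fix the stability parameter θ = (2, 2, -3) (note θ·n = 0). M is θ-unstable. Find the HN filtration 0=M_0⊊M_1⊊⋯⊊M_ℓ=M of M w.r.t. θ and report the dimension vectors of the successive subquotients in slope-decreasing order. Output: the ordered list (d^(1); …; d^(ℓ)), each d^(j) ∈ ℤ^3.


Interval decomposition of M: I[1,2], I[2,3], I[3,3].
HN type (ℓ=3): μ^(1)=2; μ^(2)=-1/2; μ^(3)=-3

((1, 1, 0); (0, 1, 1); (0, 0, 1))


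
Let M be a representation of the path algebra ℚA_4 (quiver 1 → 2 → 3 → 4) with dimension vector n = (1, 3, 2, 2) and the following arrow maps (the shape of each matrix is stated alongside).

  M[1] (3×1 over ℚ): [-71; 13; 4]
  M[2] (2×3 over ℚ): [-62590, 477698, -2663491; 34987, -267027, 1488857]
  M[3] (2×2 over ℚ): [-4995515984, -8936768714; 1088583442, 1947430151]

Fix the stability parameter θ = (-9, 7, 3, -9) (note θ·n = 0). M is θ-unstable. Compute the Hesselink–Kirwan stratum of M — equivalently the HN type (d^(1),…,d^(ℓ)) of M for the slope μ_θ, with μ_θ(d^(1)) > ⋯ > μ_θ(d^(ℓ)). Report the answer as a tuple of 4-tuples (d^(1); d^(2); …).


Barcode: M ≅ I[1,2], I[2,4]^2. HN layers by μ_θ (3 steps, strictly decreasing):
  μ^(1)=7; μ^(2)=1/3; μ^(3)=-9

((0, 1, 0, 0); (0, 2, 2, 2); (1, 0, 0, 0))


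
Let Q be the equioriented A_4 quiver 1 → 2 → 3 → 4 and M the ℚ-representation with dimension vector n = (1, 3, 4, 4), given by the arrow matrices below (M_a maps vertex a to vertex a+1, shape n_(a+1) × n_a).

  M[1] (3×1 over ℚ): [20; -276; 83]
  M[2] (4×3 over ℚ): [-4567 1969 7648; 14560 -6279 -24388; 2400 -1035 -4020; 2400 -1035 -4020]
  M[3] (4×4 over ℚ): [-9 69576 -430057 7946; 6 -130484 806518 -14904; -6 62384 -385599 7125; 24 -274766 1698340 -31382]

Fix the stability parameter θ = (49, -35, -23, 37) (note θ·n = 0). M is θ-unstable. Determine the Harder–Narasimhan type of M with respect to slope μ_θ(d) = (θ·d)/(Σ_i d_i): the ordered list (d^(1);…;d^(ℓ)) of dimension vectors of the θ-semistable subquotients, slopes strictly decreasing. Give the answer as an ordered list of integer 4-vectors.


Interval decomposition of M: I[1,2], I[2,3], I[2,4], I[3,4]^2, I[4,4].
HN type (ℓ=4): μ^(1)=37; μ^(2)=7; μ^(3)=-23; μ^(4)=-35

((0, 0, 0, 4); (1, 1, 0, 0); (0, 0, 4, 0); (0, 2, 0, 0))


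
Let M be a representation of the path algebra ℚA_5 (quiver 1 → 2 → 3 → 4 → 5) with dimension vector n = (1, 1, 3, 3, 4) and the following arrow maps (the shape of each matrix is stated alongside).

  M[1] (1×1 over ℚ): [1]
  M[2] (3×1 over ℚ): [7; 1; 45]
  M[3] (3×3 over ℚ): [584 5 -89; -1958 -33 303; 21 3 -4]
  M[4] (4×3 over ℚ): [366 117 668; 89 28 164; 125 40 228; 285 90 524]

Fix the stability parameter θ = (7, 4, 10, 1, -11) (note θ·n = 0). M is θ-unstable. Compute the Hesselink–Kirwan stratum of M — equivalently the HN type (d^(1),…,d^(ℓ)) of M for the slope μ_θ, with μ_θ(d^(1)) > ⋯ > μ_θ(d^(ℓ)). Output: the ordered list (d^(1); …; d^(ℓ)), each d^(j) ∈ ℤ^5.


Barcode: M ≅ I[1,4], I[3,5]^2, I[5,5]^2. HN layers by μ_θ (3 steps, strictly decreasing):
  μ^(1)=11/2; μ^(2)=0; μ^(3)=-11

((1, 1, 1, 1, 0); (0, 0, 2, 2, 2); (0, 0, 0, 0, 2))


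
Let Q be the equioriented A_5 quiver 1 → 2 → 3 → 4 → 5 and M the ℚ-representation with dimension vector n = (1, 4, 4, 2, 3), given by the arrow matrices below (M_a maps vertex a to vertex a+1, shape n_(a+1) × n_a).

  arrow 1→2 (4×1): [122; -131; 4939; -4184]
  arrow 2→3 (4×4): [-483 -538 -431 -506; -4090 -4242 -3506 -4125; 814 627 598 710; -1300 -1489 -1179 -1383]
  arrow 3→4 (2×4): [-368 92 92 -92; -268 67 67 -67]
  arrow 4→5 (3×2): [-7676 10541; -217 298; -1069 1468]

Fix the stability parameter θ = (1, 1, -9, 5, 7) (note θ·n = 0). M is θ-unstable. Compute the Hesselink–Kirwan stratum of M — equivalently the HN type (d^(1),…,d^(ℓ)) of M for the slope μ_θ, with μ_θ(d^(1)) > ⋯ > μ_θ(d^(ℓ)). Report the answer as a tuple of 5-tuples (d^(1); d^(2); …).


Barcode: M ≅ I[1,5], I[2,3]^3, I[4,5], I[5,5]. HN layers by μ_θ (4 steps, strictly decreasing):
  μ^(1)=7; μ^(2)=5; μ^(3)=-7/3; μ^(4)=-4

((0, 0, 0, 0, 3); (0, 0, 0, 2, 0); (1, 1, 1, 0, 0); (0, 3, 3, 0, 0))


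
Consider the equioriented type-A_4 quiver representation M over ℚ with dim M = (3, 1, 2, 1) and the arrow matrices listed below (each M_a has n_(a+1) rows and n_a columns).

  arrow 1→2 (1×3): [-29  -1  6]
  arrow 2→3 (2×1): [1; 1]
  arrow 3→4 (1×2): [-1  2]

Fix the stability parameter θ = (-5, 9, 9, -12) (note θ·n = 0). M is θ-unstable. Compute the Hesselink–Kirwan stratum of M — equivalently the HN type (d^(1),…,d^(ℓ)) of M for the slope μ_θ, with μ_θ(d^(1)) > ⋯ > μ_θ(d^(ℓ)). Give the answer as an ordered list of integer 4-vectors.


Via rank(M_{q-1}∘⋯∘M_p): M ≅ I[1,1]^2, I[1,4], I[3,3].
μ_θ-semistable layers: μ^(1)=9; μ^(2)=2; μ^(3)=-5

((0, 0, 1, 0); (0, 1, 1, 1); (3, 0, 0, 0))


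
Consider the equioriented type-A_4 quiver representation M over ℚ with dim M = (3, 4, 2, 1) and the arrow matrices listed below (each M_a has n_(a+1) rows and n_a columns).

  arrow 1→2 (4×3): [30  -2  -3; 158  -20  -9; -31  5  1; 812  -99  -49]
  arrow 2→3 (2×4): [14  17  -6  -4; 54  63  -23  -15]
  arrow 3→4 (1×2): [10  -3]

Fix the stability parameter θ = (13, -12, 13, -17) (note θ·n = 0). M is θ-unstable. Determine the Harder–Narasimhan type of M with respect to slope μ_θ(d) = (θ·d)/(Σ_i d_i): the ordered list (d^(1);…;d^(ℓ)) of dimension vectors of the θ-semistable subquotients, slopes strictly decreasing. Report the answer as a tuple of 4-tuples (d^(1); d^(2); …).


Interval decomposition of M: I[1,2], I[1,3], I[1,4], I[2,2].
HN type (ℓ=4): μ^(1)=13; μ^(2)=1/2; μ^(3)=-3/4; μ^(4)=-12

((0, 0, 1, 0); (2, 2, 0, 0); (1, 1, 1, 1); (0, 1, 0, 0))


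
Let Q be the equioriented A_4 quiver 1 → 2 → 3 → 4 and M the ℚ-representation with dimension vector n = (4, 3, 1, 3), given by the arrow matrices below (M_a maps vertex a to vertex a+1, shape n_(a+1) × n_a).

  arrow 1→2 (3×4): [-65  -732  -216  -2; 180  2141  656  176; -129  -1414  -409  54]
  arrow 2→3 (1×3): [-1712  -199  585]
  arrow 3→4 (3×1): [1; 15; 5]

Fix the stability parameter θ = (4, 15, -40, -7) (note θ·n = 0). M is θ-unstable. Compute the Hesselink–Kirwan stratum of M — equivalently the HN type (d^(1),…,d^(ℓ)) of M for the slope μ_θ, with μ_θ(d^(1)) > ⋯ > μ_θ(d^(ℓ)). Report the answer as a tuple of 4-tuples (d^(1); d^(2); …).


Interval decomposition of M: I[1,1], I[1,2]^2, I[1,4], I[4,4]^2.
HN type (ℓ=3): μ^(1)=15; μ^(2)=4; μ^(3)=-7

((0, 2, 0, 0); (3, 0, 0, 0); (1, 1, 1, 3))


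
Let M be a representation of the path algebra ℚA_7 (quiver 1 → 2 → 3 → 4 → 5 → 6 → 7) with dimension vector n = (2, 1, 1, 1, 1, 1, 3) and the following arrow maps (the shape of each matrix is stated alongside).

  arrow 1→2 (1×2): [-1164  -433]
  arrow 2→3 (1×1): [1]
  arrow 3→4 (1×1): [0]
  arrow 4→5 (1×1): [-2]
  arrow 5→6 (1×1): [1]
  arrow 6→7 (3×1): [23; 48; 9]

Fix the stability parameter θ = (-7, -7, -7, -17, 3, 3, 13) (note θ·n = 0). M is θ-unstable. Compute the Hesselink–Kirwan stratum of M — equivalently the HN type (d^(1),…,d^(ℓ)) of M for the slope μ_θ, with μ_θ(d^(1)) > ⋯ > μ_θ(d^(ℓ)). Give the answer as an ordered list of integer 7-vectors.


Barcode: M ≅ I[1,1], I[1,3], I[4,7], I[7,7]^2. HN layers by μ_θ (4 steps, strictly decreasing):
  μ^(1)=13; μ^(2)=3; μ^(3)=-7; μ^(4)=-17

((0, 0, 0, 0, 0, 0, 3); (0, 0, 0, 0, 1, 1, 0); (2, 1, 1, 0, 0, 0, 0); (0, 0, 0, 1, 0, 0, 0))


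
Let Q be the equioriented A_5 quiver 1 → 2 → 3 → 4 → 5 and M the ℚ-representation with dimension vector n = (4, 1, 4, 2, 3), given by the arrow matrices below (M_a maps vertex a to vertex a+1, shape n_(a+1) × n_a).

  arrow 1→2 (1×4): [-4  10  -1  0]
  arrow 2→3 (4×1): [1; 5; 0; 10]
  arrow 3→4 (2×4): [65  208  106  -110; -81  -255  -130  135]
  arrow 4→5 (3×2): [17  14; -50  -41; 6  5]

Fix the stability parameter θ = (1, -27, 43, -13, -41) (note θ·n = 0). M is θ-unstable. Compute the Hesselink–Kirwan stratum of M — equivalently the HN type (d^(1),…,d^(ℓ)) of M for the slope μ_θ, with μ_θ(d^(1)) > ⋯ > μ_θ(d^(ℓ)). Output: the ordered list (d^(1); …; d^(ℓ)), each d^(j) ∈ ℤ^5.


Barcode: M ≅ I[1,1]^3, I[1,5], I[3,3]^2, I[3,5], I[5,5]. HN layers by μ_θ (5 steps, strictly decreasing):
  μ^(1)=43; μ^(2)=1; μ^(3)=-11/3; μ^(4)=-13; μ^(5)=-41

((0, 0, 2, 0, 0); (3, 0, 0, 0, 0); (0, 0, 2, 2, 2); (1, 1, 0, 0, 0); (0, 0, 0, 0, 1))


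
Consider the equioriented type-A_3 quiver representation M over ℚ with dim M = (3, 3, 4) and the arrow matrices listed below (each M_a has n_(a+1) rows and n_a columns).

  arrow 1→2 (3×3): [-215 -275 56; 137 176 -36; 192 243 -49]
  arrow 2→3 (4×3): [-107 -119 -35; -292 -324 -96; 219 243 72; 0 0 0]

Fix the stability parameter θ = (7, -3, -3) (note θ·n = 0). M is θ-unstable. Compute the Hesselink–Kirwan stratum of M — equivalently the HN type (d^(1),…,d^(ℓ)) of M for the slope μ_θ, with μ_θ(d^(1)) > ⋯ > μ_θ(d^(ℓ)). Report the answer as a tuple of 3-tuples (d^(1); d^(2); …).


Barcode: M ≅ I[1,2], I[1,3]^2, I[3,3]^2. HN layers by μ_θ (3 steps, strictly decreasing):
  μ^(1)=2; μ^(2)=1/3; μ^(3)=-3

((1, 1, 0); (2, 2, 2); (0, 0, 2))


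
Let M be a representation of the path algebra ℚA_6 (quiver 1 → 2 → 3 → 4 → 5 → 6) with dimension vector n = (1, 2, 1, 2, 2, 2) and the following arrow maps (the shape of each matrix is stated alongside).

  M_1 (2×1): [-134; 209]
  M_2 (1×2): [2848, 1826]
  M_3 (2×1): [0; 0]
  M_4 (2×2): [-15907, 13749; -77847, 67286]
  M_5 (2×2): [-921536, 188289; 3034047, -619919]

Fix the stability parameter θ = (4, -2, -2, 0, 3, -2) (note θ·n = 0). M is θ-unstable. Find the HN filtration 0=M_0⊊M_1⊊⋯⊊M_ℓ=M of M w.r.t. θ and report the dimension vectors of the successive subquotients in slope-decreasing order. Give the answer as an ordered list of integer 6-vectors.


Barcode: M ≅ I[1,3], I[2,2], I[4,6]^2. HN layers by μ_θ (3 steps, strictly decreasing):
  μ^(1)=1/2; μ^(2)=0; μ^(3)=-2

((0, 0, 0, 0, 2, 2); (1, 1, 1, 2, 0, 0); (0, 1, 0, 0, 0, 0))


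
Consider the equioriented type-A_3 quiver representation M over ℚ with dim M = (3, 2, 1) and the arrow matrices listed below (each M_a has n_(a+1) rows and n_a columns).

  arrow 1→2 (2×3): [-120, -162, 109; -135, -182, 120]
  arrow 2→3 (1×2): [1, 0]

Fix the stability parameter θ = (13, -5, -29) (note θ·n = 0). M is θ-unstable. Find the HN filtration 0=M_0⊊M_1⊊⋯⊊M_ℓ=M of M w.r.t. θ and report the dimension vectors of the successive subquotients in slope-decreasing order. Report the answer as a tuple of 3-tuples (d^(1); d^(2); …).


Interval decomposition of M: I[1,1], I[1,2], I[1,3].
HN type (ℓ=3): μ^(1)=13; μ^(2)=4; μ^(3)=-7

((1, 0, 0); (1, 1, 0); (1, 1, 1))


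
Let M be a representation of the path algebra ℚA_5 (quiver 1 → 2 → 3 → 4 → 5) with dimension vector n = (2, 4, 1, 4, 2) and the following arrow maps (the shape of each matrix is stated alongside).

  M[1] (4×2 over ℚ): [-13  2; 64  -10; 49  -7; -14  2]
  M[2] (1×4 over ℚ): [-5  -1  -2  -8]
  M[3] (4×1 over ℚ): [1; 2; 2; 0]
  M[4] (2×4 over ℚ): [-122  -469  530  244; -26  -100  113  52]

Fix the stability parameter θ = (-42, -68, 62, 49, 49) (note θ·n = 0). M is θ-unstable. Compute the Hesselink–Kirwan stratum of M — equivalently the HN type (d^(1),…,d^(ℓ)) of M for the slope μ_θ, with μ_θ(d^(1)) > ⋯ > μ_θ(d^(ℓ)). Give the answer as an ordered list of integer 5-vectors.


Barcode: M ≅ I[1,2], I[1,4], I[2,2]^2, I[4,4], I[4,5]^2. HN layers by μ_θ (4 steps, strictly decreasing):
  μ^(1)=111/2; μ^(2)=49; μ^(3)=-55; μ^(4)=-68

((0, 0, 1, 1, 0); (0, 0, 0, 3, 2); (2, 2, 0, 0, 0); (0, 2, 0, 0, 0))


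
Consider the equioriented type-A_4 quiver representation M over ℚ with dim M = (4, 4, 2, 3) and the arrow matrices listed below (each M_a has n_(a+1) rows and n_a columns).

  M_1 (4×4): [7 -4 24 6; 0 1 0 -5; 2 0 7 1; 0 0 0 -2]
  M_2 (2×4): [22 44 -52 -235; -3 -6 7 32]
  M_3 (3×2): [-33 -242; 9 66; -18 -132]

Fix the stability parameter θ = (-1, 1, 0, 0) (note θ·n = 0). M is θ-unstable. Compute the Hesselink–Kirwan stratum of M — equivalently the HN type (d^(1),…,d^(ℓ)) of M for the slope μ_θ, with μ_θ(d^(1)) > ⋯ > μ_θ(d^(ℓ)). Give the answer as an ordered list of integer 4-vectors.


Interval decomposition of M: I[1,2]^2, I[1,3], I[1,4], I[4,4]^2.
HN type (ℓ=5): μ^(1)=1; μ^(2)=1/2; μ^(3)=1/3; μ^(4)=0; μ^(5)=-1

((0, 2, 0, 0); (0, 1, 1, 0); (0, 1, 1, 1); (0, 0, 0, 2); (4, 0, 0, 0))


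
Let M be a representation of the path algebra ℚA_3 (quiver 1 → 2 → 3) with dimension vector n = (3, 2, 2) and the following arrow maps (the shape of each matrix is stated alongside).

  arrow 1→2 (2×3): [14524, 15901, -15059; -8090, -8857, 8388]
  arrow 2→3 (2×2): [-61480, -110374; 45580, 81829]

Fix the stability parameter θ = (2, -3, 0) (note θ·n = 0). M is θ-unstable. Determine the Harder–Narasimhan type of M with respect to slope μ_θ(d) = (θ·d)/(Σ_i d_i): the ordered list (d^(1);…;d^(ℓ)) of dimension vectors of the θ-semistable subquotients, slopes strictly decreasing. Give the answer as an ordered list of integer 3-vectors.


Interval decomposition of M: I[1,1], I[1,2], I[1,3], I[3,3].
HN type (ℓ=3): μ^(1)=2; μ^(2)=0; μ^(3)=-1/2

((1, 0, 0); (0, 0, 2); (2, 2, 0))


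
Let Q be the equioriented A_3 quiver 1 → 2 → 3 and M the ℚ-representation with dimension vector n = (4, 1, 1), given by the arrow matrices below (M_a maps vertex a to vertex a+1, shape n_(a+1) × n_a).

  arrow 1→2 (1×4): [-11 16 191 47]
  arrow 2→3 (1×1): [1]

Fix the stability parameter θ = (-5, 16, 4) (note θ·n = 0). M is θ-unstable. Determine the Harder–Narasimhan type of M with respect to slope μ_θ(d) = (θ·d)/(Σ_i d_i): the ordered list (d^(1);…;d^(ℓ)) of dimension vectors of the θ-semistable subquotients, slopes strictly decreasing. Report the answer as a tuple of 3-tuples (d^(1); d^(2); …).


Interval decomposition of M: I[1,1]^3, I[1,3].
HN type (ℓ=2): μ^(1)=10; μ^(2)=-5

((0, 1, 1); (4, 0, 0))


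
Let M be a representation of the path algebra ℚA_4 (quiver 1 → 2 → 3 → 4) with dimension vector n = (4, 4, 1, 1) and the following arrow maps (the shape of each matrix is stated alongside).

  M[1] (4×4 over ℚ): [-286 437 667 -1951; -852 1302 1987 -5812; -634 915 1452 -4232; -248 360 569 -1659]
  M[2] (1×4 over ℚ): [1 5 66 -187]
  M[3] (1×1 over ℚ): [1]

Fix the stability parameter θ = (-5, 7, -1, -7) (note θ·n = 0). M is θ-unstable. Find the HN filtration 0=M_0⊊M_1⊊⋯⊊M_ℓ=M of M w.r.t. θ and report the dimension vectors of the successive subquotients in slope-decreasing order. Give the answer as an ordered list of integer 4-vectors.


Interval decomposition of M: I[1,1], I[1,2]^2, I[1,4], I[2,2].
HN type (ℓ=3): μ^(1)=7; μ^(2)=-1/3; μ^(3)=-5

((0, 3, 0, 0); (0, 1, 1, 1); (4, 0, 0, 0))


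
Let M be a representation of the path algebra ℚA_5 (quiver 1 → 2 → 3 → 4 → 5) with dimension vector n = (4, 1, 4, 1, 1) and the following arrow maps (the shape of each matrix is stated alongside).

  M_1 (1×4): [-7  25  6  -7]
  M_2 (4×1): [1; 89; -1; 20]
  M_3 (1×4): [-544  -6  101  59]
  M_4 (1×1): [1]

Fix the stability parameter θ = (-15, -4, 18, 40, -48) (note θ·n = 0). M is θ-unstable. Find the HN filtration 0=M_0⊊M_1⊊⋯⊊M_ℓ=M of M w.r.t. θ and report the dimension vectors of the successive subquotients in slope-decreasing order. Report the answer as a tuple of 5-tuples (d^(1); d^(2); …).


Barcode: M ≅ I[1,1]^3, I[1,5], I[3,3]^3. HN layers by μ_θ (4 steps, strictly decreasing):
  μ^(1)=18; μ^(2)=10/3; μ^(3)=-4; μ^(4)=-15

((0, 0, 3, 0, 0); (0, 0, 1, 1, 1); (0, 1, 0, 0, 0); (4, 0, 0, 0, 0))


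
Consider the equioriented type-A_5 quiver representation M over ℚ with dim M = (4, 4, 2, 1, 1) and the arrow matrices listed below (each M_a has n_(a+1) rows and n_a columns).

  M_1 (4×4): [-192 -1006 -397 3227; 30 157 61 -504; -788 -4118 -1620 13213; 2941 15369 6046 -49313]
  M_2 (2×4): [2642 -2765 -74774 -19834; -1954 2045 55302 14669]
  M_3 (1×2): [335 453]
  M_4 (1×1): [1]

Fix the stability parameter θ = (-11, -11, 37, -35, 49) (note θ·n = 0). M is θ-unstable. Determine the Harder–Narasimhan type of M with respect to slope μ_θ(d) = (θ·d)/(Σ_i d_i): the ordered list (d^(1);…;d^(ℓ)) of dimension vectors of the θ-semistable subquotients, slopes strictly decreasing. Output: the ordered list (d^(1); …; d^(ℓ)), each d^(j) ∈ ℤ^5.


Interval decomposition of M: I[1,2]^2, I[1,3], I[1,5].
HN type (ℓ=4): μ^(1)=49; μ^(2)=37; μ^(3)=1; μ^(4)=-11

((0, 0, 0, 0, 1); (0, 0, 1, 0, 0); (0, 0, 1, 1, 0); (4, 4, 0, 0, 0))


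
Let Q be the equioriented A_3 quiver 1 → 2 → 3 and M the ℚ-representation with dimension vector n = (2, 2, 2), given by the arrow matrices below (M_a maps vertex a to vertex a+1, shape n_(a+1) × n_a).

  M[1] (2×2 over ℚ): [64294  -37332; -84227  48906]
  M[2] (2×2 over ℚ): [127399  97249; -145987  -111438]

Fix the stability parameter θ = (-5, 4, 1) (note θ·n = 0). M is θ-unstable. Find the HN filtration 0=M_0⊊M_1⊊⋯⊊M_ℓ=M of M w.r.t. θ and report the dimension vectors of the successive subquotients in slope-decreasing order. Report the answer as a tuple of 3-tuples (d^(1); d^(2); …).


Interval decomposition of M: I[1,1], I[1,3], I[2,3].
HN type (ℓ=2): μ^(1)=5/2; μ^(2)=-5

((0, 2, 2); (2, 0, 0))


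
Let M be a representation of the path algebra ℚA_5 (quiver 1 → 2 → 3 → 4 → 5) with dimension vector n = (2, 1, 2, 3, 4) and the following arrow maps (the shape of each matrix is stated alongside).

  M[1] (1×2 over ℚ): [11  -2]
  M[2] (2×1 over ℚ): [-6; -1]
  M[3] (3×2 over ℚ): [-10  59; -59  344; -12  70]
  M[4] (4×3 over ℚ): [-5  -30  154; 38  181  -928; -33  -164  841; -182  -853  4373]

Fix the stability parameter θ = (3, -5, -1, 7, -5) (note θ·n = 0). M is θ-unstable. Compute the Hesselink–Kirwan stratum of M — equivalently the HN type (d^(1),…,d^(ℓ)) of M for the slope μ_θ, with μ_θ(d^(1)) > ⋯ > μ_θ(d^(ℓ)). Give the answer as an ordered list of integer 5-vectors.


Interval decomposition of M: I[1,1], I[1,5], I[3,5], I[4,5], I[5,5].
HN type (ℓ=4): μ^(1)=3; μ^(2)=1; μ^(3)=-1; μ^(4)=-5

((1, 0, 0, 0, 0); (0, 0, 0, 3, 3); (1, 1, 2, 0, 0); (0, 0, 0, 0, 1))


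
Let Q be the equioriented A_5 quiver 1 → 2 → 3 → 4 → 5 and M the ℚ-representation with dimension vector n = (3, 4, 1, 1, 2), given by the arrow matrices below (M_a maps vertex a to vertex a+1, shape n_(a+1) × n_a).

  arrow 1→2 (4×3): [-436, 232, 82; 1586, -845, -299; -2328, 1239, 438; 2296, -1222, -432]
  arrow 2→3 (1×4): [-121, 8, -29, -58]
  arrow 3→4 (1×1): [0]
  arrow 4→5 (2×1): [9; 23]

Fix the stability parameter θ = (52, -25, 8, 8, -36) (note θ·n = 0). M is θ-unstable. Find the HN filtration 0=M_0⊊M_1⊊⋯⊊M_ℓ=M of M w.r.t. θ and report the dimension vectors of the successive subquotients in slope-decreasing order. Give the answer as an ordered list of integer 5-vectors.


Via rank(M_{q-1}∘⋯∘M_p): M ≅ I[1,1], I[1,2], I[1,3], I[2,2]^2, I[4,5], I[5,5].
μ_θ-semistable layers: μ^(1)=52; μ^(2)=27/2; μ^(3)=35/3; μ^(4)=-14; μ^(5)=-25; μ^(6)=-36

((1, 0, 0, 0, 0); (1, 1, 0, 0, 0); (1, 1, 1, 0, 0); (0, 0, 0, 1, 1); (0, 2, 0, 0, 0); (0, 0, 0, 0, 1))


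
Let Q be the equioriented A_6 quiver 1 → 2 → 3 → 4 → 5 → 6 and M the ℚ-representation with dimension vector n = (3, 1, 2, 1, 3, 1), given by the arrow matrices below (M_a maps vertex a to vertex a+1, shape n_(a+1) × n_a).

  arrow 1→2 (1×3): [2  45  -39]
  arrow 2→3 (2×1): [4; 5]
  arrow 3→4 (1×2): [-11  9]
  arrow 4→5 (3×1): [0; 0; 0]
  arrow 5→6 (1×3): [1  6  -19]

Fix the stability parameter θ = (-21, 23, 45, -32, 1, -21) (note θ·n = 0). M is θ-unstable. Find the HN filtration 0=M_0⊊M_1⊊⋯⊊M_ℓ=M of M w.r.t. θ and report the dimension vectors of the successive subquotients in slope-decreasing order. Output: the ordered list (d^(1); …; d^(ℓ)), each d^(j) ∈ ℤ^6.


Interval decomposition of M: I[1,1]^2, I[1,4], I[3,3], I[5,5]^2, I[5,6].
HN type (ℓ=5): μ^(1)=45; μ^(2)=12; μ^(3)=1; μ^(4)=-10; μ^(5)=-21

((0, 0, 1, 0, 0, 0); (0, 1, 1, 1, 0, 0); (0, 0, 0, 0, 2, 0); (0, 0, 0, 0, 1, 1); (3, 0, 0, 0, 0, 0))


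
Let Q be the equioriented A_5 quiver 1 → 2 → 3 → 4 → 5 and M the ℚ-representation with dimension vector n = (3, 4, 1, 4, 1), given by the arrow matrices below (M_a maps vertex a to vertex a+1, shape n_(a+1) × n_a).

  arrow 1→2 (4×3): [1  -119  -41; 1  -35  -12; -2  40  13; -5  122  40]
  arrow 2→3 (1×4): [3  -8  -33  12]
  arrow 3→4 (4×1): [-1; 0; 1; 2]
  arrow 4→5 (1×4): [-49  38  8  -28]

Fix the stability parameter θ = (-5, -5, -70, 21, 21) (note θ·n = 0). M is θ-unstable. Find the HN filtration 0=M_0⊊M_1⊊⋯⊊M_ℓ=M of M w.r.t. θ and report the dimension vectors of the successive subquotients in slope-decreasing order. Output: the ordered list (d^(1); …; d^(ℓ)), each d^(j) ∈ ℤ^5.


Barcode: M ≅ I[1,2]^2, I[1,5], I[2,2], I[4,4]^3. HN layers by μ_θ (3 steps, strictly decreasing):
  μ^(1)=21; μ^(2)=-5; μ^(3)=-80/3

((0, 0, 0, 4, 1); (2, 3, 0, 0, 0); (1, 1, 1, 0, 0))


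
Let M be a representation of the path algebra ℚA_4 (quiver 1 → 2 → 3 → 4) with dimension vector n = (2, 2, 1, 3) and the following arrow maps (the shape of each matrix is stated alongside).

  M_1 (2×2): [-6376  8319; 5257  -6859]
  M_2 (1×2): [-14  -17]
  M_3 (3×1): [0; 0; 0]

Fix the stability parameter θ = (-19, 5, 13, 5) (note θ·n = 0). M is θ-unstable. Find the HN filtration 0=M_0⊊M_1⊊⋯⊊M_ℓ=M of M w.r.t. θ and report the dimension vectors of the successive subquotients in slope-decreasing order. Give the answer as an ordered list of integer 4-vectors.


Via rank(M_{q-1}∘⋯∘M_p): M ≅ I[1,2], I[1,3], I[4,4]^3.
μ_θ-semistable layers: μ^(1)=13; μ^(2)=5; μ^(3)=-19

((0, 0, 1, 0); (0, 2, 0, 3); (2, 0, 0, 0))
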